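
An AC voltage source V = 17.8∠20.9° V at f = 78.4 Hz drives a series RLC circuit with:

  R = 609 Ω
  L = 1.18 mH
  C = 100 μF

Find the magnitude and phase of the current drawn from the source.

Step 1 — Angular frequency: ω = 2π·f = 2π·78.4 = 492.6 rad/s.
Step 2 — Component impedances:
  R: Z = R = 609 Ω
  L: Z = jωL = j·492.6·0.00118 = 0 + j0.5813 Ω
  C: Z = 1/(jωC) = -j/(ω·C) = 0 - j20.3 Ω
Step 3 — Series combination: Z_total = R + L + C = 609 - j19.72 Ω = 609.3∠-1.9° Ω.
Step 4 — Source phasor: V = 17.8∠20.9° V = 16.63 + j6.35 V.
Step 5 — Ohm's law: I = V / Z_total = (16.63 + j6.35) / (609 - j19.72) = 0.02694 + j0.0113 A.
Step 6 — Convert to polar: |I| = 0.02921 A, ∠I = 22.8°.

I = 0.02921∠22.8° A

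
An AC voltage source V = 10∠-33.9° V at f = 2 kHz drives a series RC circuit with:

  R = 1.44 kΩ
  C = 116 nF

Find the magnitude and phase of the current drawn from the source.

Step 1 — Angular frequency: ω = 2π·f = 2π·2000 = 1.257e+04 rad/s.
Step 2 — Component impedances:
  R: Z = R = 1440 Ω
  C: Z = 1/(jωC) = -j/(ω·C) = 0 - j686 Ω
Step 3 — Series combination: Z_total = R + C = 1440 - j686 Ω = 1595∠-25.5° Ω.
Step 4 — Source phasor: V = 10∠-33.9° V = 8.3 - j5.577 V.
Step 5 — Ohm's law: I = V / Z_total = (8.3 - j5.577) / (1440 - j686) = 0.006202 - j0.0009188 A.
Step 6 — Convert to polar: |I| = 0.006269 A, ∠I = -8.4°.

I = 0.006269∠-8.4° A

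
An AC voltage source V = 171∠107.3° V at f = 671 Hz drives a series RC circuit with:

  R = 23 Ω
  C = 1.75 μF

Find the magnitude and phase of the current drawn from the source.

Step 1 — Angular frequency: ω = 2π·f = 2π·671 = 4216 rad/s.
Step 2 — Component impedances:
  R: Z = R = 23 Ω
  C: Z = 1/(jωC) = -j/(ω·C) = 0 - j135.5 Ω
Step 3 — Series combination: Z_total = R + C = 23 - j135.5 Ω = 137.5∠-80.4° Ω.
Step 4 — Source phasor: V = 171∠107.3° V = -50.85 + j163.3 V.
Step 5 — Ohm's law: I = V / Z_total = (-50.85 + j163.3) / (23 - j135.5) = -1.233 - j0.166 A.
Step 6 — Convert to polar: |I| = 1.244 A, ∠I = -172.3°.

I = 1.244∠-172.3° A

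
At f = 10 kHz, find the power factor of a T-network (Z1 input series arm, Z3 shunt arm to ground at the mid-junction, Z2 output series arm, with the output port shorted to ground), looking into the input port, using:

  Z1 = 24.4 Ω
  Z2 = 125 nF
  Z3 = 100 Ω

Step 1 — Angular frequency: ω = 2π·f = 2π·1e+04 = 6.283e+04 rad/s.
Step 2 — Component impedances:
  Z1: Z = R = 24.4 Ω
  Z2: Z = 1/(jωC) = -j/(ω·C) = 0 - j127.3 Ω
  Z3: Z = R = 100 Ω
Step 3 — With the output port shorted to ground, the output series arm Z2 runs from the junction to ground; the shunt arm Z3 also runs from the junction to ground. They appear in parallel: Z3 || Z2 = 61.85 - j48.58 Ω.
Step 4 — Series with input arm Z1: Z_in = Z1 + (Z3 || Z2) = 86.25 - j48.58 Ω = 98.99∠-29.4° Ω.
Step 5 — Power factor: PF = cos(φ) = Re(Z)/|Z| = 86.25/98.99 = 0.8713.
Step 6 — Type: Im(Z) = -48.58 ⇒ leading (phase φ = -29.4°).

PF = 0.8713 (leading, φ = -29.4°)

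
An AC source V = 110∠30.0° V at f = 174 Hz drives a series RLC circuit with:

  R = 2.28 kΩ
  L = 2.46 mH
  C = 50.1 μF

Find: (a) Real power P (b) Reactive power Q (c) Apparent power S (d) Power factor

Step 1 — Angular frequency: ω = 2π·f = 2π·174 = 1093 rad/s.
Step 2 — Component impedances:
  R: Z = R = 2280 Ω
  L: Z = jωL = j·1093·0.00246 = 0 + j2.689 Ω
  C: Z = 1/(jωC) = -j/(ω·C) = 0 - j18.26 Ω
Step 3 — Series combination: Z_total = R + L + C = 2280 - j15.57 Ω = 2280∠-0.4° Ω.
Step 4 — Source phasor: V = 110∠30.0° V = 95.26 + j55 V.
Step 5 — Current: I = V / Z = 0.04162 + j0.02441 A = 0.04824∠30.4° A.
Step 6 — Complex power: S = V·I* = 5.307 - j0.03623 VA.
Step 7 — Real power: P = Re(S) = 5.307 W.
Step 8 — Reactive power: Q = Im(S) = -0.03623 VAR.
Step 9 — Apparent power: |S| = 5.307 VA.
Step 10 — Power factor: PF = P/|S| = 1 (leading).

(a) P = 5.307 W  (b) Q = -0.03623 VAR  (c) S = 5.307 VA  (d) PF = 1 (leading)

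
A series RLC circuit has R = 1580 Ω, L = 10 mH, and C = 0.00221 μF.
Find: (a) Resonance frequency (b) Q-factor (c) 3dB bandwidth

Step 1 — Resonance: ω₀ = 1/√(LC) = 1/√(0.01·2.21e-09) = 2.127e+05 rad/s.
Step 2 — f₀ = ω₀/(2π) = 3.386e+04 Hz.
Step 3 — Series Q: Q = ω₀L/R = 2.127e+05·0.01/1580 = 1.346.
Step 4 — Bandwidth: Δω = ω₀/Q = 1.58e+05 rad/s; BW = Δω/(2π) = 2.515e+04 Hz.

(a) f₀ = 3.386e+04 Hz  (b) Q = 1.346  (c) BW = 2.515e+04 Hz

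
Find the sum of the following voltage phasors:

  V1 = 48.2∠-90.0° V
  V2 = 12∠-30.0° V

Step 1 — Convert each phasor to rectangular form:
  V1 = 48.2·(cos(-90.0°) + j·sin(-90.0°)) = 0 - j48.2 V
  V2 = 12·(cos(-30.0°) + j·sin(-30.0°)) = 10.39 - j6 V
Step 2 — Sum components: V_total = 10.39 - j54.2 V.
Step 3 — Convert to polar: |V_total| = 55.19 V, ∠V_total = -79.1°.

V_total = 55.19∠-79.1° V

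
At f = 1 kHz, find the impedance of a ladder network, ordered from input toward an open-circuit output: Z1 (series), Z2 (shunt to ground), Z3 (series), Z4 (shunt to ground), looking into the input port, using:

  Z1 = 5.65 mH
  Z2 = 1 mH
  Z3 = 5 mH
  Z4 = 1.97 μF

Step 1 — Angular frequency: ω = 2π·f = 2π·1000 = 6283 rad/s.
Step 2 — Component impedances:
  Z1: Z = jωL = j·6283·0.00565 = 0 + j35.5 Ω
  Z2: Z = jωL = j·6283·0.001 = 0 + j6.283 Ω
  Z3: Z = jωL = j·6283·0.005 = 0 + j31.42 Ω
  Z4: Z = 1/(jωC) = -j/(ω·C) = 0 - j80.79 Ω
Step 3 — Ladder network (open output): work backward from the far end, alternating series and parallel combinations. Z_in = 0 + j42.7 Ω = 42.7∠90.0° Ω.

Z = 0 + j42.7 Ω = 42.7∠90.0° Ω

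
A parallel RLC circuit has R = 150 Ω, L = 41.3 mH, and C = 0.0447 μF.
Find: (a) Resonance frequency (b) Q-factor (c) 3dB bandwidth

Step 1 — Resonance: ω₀ = 1/√(LC) = 1/√(0.0413·4.47e-08) = 2.327e+04 rad/s.
Step 2 — f₀ = ω₀/(2π) = 3704 Hz.
Step 3 — Parallel Q: Q = R/(ω₀L) = 150/(2.327e+04·0.0413) = 0.1561.
Step 4 — Bandwidth: Δω = ω₀/Q = 1.491e+05 rad/s; BW = Δω/(2π) = 2.374e+04 Hz.

(a) f₀ = 3704 Hz  (b) Q = 0.1561  (c) BW = 2.374e+04 Hz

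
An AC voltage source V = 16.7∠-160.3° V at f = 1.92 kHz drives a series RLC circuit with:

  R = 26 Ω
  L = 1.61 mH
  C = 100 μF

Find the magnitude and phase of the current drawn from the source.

Step 1 — Angular frequency: ω = 2π·f = 2π·1920 = 1.206e+04 rad/s.
Step 2 — Component impedances:
  R: Z = R = 26 Ω
  L: Z = jωL = j·1.206e+04·0.00161 = 0 + j19.42 Ω
  C: Z = 1/(jωC) = -j/(ω·C) = 0 - j0.8289 Ω
Step 3 — Series combination: Z_total = R + L + C = 26 + j18.59 Ω = 31.96∠35.6° Ω.
Step 4 — Source phasor: V = 16.7∠-160.3° V = -15.72 - j5.629 V.
Step 5 — Ohm's law: I = V / Z_total = (-15.72 - j5.629) / (26 + j18.59) = -0.5025 + j0.1429 A.
Step 6 — Convert to polar: |I| = 0.5225 A, ∠I = 164.1°.

I = 0.5225∠164.1° A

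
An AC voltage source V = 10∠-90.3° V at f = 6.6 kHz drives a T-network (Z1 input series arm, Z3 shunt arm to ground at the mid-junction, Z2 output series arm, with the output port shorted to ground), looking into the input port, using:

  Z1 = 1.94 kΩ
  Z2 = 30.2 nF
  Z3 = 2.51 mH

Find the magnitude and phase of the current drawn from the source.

Step 1 — Angular frequency: ω = 2π·f = 2π·6600 = 4.147e+04 rad/s.
Step 2 — Component impedances:
  Z1: Z = R = 1940 Ω
  Z2: Z = 1/(jωC) = -j/(ω·C) = 0 - j798.5 Ω
  Z3: Z = jωL = j·4.147e+04·0.00251 = 0 + j104.1 Ω
Step 3 — With the output port shorted to ground, the output series arm Z2 runs from the junction to ground; the shunt arm Z3 also runs from the junction to ground. They appear in parallel: Z3 || Z2 = 0 + j119.7 Ω.
Step 4 — Series with input arm Z1: Z_in = Z1 + (Z3 || Z2) = 1940 + j119.7 Ω = 1944∠3.5° Ω.
Step 5 — Source phasor: V = 10∠-90.3° V = -0.05236 - j10 V.
Step 6 — Ohm's law: I = V / Z_total = (-0.05236 - j10) / (1940 + j119.7) = -0.0003437 - j0.005133 A.
Step 7 — Convert to polar: |I| = 0.005145 A, ∠I = -93.8°.

I = 0.005145∠-93.8° A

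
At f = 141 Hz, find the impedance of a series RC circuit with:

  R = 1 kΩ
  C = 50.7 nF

Step 1 — Angular frequency: ω = 2π·f = 2π·141 = 885.9 rad/s.
Step 2 — Component impedances:
  R: Z = R = 1000 Ω
  C: Z = 1/(jωC) = -j/(ω·C) = 0 - j2.226e+04 Ω
Step 3 — Series combination: Z_total = R + C = 1000 - j2.226e+04 Ω = 2.229e+04∠-87.4° Ω.

Z = 1000 - j2.226e+04 Ω = 2.229e+04∠-87.4° Ω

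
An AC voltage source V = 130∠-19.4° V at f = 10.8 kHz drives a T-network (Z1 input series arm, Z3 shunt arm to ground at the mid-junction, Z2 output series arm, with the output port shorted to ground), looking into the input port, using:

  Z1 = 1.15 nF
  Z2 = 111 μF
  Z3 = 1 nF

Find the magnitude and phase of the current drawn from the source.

Step 1 — Angular frequency: ω = 2π·f = 2π·1.08e+04 = 6.786e+04 rad/s.
Step 2 — Component impedances:
  Z1: Z = 1/(jωC) = -j/(ω·C) = 0 - j1.281e+04 Ω
  Z2: Z = 1/(jωC) = -j/(ω·C) = 0 - j0.1328 Ω
  Z3: Z = 1/(jωC) = -j/(ω·C) = 0 - j1.474e+04 Ω
Step 3 — With the output port shorted to ground, the output series arm Z2 runs from the junction to ground; the shunt arm Z3 also runs from the junction to ground. They appear in parallel: Z3 || Z2 = 0 - j0.1328 Ω.
Step 4 — Series with input arm Z1: Z_in = Z1 + (Z3 || Z2) = 0 - j1.281e+04 Ω = 1.281e+04∠-90.0° Ω.
Step 5 — Source phasor: V = 130∠-19.4° V = 122.6 - j43.18 V.
Step 6 — Ohm's law: I = V / Z_total = (122.6 - j43.18) / (0 - j1.281e+04) = 0.00337 + j0.009569 A.
Step 7 — Convert to polar: |I| = 0.01014 A, ∠I = 70.6°.

I = 0.01014∠70.6° A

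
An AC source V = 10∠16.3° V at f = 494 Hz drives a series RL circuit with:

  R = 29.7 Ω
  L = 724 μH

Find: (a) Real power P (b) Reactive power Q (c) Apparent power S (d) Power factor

Step 1 — Angular frequency: ω = 2π·f = 2π·494 = 3104 rad/s.
Step 2 — Component impedances:
  R: Z = R = 29.7 Ω
  L: Z = jωL = j·3104·0.000724 = 0 + j2.247 Ω
Step 3 — Series combination: Z_total = R + L = 29.7 + j2.247 Ω = 29.78∠4.3° Ω.
Step 4 — Source phasor: V = 10∠16.3° V = 9.598 + j2.807 V.
Step 5 — Current: I = V / Z = 0.3284 + j0.06965 A = 0.3357∠12.0° A.
Step 6 — Complex power: S = V·I* = 3.348 + j0.2533 VA.
Step 7 — Real power: P = Re(S) = 3.348 W.
Step 8 — Reactive power: Q = Im(S) = 0.2533 VAR.
Step 9 — Apparent power: |S| = 3.357 VA.
Step 10 — Power factor: PF = P/|S| = 0.9971 (lagging).

(a) P = 3.348 W  (b) Q = 0.2533 VAR  (c) S = 3.357 VA  (d) PF = 0.9971 (lagging)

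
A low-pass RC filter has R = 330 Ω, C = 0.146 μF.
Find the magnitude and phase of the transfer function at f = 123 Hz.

Step 1 — Angular frequency: ω = 2π·123 = 772.8 rad/s.
Step 2 — Transfer function: H(jω) = 1/(1 + jωRC).
Step 3 — Denominator: 1 + jωRC = 1 + j·772.8·330·1.46e-07 = 1 + j0.03724.
Step 4 — H = 0.9986 - j0.03718.
Step 5 — Magnitude: |H| = 0.9993 (-0.0 dB); phase: φ = -2.1°.

|H| = 0.9993 (-0.0 dB), φ = -2.1°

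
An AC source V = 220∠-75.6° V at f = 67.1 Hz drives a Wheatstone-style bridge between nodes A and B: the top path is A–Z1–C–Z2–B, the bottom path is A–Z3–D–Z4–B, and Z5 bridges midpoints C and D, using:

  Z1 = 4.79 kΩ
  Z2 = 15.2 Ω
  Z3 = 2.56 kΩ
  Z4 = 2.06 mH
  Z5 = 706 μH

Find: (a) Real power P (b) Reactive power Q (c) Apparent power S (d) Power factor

Step 1 — Angular frequency: ω = 2π·f = 2π·67.1 = 421.6 rad/s.
Step 2 — Component impedances:
  Z1: Z = R = 4790 Ω
  Z2: Z = R = 15.2 Ω
  Z3: Z = R = 2560 Ω
  Z4: Z = jωL = j·421.6·0.00206 = 0 + j0.8685 Ω
  Z5: Z = jωL = j·421.6·0.000706 = 0 + j0.2977 Ω
Step 3 — Bridge requires nodal analysis (the Z5 bridge couples midpoints C and D, so the two paths cannot be reduced to a simple series/parallel combination). Setting node B to ground and injecting 1 A at node A, the 3-node admittance system at A, C, D solves to V_A = Z_AB = 1668 + j0.8999 Ω = 1668∠0.0° Ω.
Step 4 — Source phasor: V = 220∠-75.6° V = 54.71 - j213.1 V.
Step 5 — Current: I = V / Z = 0.03272 - j0.1277 A = 0.1319∠-75.6° A.
Step 6 — Complex power: S = V·I* = 29.01 + j0.01565 VA.
Step 7 — Real power: P = Re(S) = 29.01 W.
Step 8 — Reactive power: Q = Im(S) = 0.01565 VAR.
Step 9 — Apparent power: |S| = 29.01 VA.
Step 10 — Power factor: PF = P/|S| = 1 (lagging).

(a) P = 29.01 W  (b) Q = 0.01565 VAR  (c) S = 29.01 VA  (d) PF = 1 (lagging)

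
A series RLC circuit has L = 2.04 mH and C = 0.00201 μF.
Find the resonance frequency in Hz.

Step 1 — Resonance condition Im(Z)=0 gives ω₀ = 1/√(LC).
Step 2 — ω₀ = 1/√(0.00204·2.01e-09) = 4.938e+05 rad/s.
Step 3 — f₀ = ω₀/(2π) = 7.86e+04 Hz.

f₀ = 7.86e+04 Hz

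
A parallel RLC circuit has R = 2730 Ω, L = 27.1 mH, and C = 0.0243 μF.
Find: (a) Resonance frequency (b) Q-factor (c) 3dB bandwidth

Step 1 — Resonance: ω₀ = 1/√(LC) = 1/√(0.0271·2.43e-08) = 3.897e+04 rad/s.
Step 2 — f₀ = ω₀/(2π) = 6202 Hz.
Step 3 — Parallel Q: Q = R/(ω₀L) = 2730/(3.897e+04·0.0271) = 2.585.
Step 4 — Bandwidth: Δω = ω₀/Q = 1.507e+04 rad/s; BW = Δω/(2π) = 2399 Hz.

(a) f₀ = 6202 Hz  (b) Q = 2.585  (c) BW = 2399 Hz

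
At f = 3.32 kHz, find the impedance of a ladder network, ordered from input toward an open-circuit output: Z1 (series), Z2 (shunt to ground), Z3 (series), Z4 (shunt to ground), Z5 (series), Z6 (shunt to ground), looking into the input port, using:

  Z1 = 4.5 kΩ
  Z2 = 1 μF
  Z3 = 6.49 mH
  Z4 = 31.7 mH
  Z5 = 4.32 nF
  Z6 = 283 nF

Step 1 — Angular frequency: ω = 2π·f = 2π·3320 = 2.086e+04 rad/s.
Step 2 — Component impedances:
  Z1: Z = R = 4500 Ω
  Z2: Z = 1/(jωC) = -j/(ω·C) = 0 - j47.94 Ω
  Z3: Z = jωL = j·2.086e+04·0.00649 = 0 + j135.4 Ω
  Z4: Z = jωL = j·2.086e+04·0.0317 = 0 + j661.3 Ω
  Z5: Z = 1/(jωC) = -j/(ω·C) = 0 - j1.11e+04 Ω
  Z6: Z = 1/(jωC) = -j/(ω·C) = 0 - j169.4 Ω
Step 3 — Ladder network (open output): work backward from the far end, alternating series and parallel combinations. Z_in = 4500 - j50.85 Ω = 4500∠-0.6° Ω.

Z = 4500 - j50.85 Ω = 4500∠-0.6° Ω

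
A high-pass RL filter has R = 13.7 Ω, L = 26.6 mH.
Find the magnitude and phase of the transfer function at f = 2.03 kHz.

Step 1 — Angular frequency: ω = 2π·2030 = 1.275e+04 rad/s.
Step 2 — Transfer function: H(jω) = jωL/(R + jωL).
Step 3 — Numerator jωL = j·339.3; denominator R + jωL = 13.7 + j339.3.
Step 4 — H = 0.9984 + j0.04031.
Step 5 — Magnitude: |H| = 0.9992 (-0.0 dB); phase: φ = 2.3°.

|H| = 0.9992 (-0.0 dB), φ = 2.3°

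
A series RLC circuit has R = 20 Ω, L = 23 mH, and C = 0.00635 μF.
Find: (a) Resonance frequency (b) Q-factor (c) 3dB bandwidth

Step 1 — Resonance: ω₀ = 1/√(LC) = 1/√(0.023·6.35e-09) = 8.275e+04 rad/s.
Step 2 — f₀ = ω₀/(2π) = 1.317e+04 Hz.
Step 3 — Series Q: Q = ω₀L/R = 8.275e+04·0.023/20 = 95.16.
Step 4 — Bandwidth: Δω = ω₀/Q = 869.6 rad/s; BW = Δω/(2π) = 138.4 Hz.

(a) f₀ = 1.317e+04 Hz  (b) Q = 95.16  (c) BW = 138.4 Hz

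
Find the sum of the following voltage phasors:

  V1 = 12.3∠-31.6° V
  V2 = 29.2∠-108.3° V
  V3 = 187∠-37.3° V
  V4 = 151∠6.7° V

Step 1 — Convert each phasor to rectangular form:
  V1 = 12.3·(cos(-31.6°) + j·sin(-31.6°)) = 10.48 - j6.445 V
  V2 = 29.2·(cos(-108.3°) + j·sin(-108.3°)) = -9.169 - j27.72 V
  V3 = 187·(cos(-37.3°) + j·sin(-37.3°)) = 148.8 - j113.3 V
  V4 = 151·(cos(6.7°) + j·sin(6.7°)) = 150 + j17.62 V
Step 2 — Sum components: V_total = 300 - j129.9 V.
Step 3 — Convert to polar: |V_total| = 326.9 V, ∠V_total = -23.4°.

V_total = 326.9∠-23.4° V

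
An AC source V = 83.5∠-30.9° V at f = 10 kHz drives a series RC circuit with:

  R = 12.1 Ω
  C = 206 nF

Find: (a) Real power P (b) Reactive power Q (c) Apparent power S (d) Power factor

Step 1 — Angular frequency: ω = 2π·f = 2π·1e+04 = 6.283e+04 rad/s.
Step 2 — Component impedances:
  R: Z = R = 12.1 Ω
  C: Z = 1/(jωC) = -j/(ω·C) = 0 - j77.26 Ω
Step 3 — Series combination: Z_total = R + C = 12.1 - j77.26 Ω = 78.2∠-81.1° Ω.
Step 4 — Source phasor: V = 83.5∠-30.9° V = 71.65 - j42.88 V.
Step 5 — Current: I = V / Z = 0.6835 + j0.8203 A = 1.068∠50.2° A.
Step 6 — Complex power: S = V·I* = 13.8 - j88.08 VA.
Step 7 — Real power: P = Re(S) = 13.8 W.
Step 8 — Reactive power: Q = Im(S) = -88.08 VAR.
Step 9 — Apparent power: |S| = 89.16 VA.
Step 10 — Power factor: PF = P/|S| = 0.1547 (leading).

(a) P = 13.8 W  (b) Q = -88.08 VAR  (c) S = 89.16 VA  (d) PF = 0.1547 (leading)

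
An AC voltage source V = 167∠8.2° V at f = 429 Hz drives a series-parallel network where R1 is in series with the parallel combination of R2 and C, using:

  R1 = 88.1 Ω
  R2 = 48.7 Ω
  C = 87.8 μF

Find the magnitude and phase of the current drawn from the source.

Step 1 — Angular frequency: ω = 2π·f = 2π·429 = 2695 rad/s.
Step 2 — Component impedances:
  R1: Z = R = 88.1 Ω
  R2: Z = R = 48.7 Ω
  C: Z = 1/(jωC) = -j/(ω·C) = 0 - j4.225 Ω
Step 3 — Parallel branch: R2 || C = 1/(1/R2 + 1/C) = 0.3639 - j4.194 Ω.
Step 4 — Series with R1: Z_total = R1 + (R2 || C) = 88.46 - j4.194 Ω = 88.56∠-2.7° Ω.
Step 5 — Source phasor: V = 167∠8.2° V = 165.3 + j23.82 V.
Step 6 — Ohm's law: I = V / Z_total = (165.3 + j23.82) / (88.46 - j4.194) = 1.852 + j0.357 A.
Step 7 — Convert to polar: |I| = 1.886 A, ∠I = 10.9°.

I = 1.886∠10.9° A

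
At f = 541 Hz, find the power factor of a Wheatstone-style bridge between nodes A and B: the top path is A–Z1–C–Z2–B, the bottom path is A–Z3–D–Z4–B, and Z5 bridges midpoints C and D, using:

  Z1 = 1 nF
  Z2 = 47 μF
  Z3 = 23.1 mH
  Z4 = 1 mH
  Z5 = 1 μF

Step 1 — Angular frequency: ω = 2π·f = 2π·541 = 3399 rad/s.
Step 2 — Component impedances:
  Z1: Z = 1/(jωC) = -j/(ω·C) = 0 - j2.942e+05 Ω
  Z2: Z = 1/(jωC) = -j/(ω·C) = 0 - j6.259 Ω
  Z3: Z = jωL = j·3399·0.0231 = 0 + j78.52 Ω
  Z4: Z = jωL = j·3399·0.001 = 0 + j3.399 Ω
  Z5: Z = 1/(jωC) = -j/(ω·C) = 0 - j294.2 Ω
Step 3 — Bridge requires nodal analysis (the Z5 bridge couples midpoints C and D, so the two paths cannot be reduced to a simple series/parallel combination). Setting node B to ground and injecting 1 A at node A, the 3-node admittance system at A, C, D solves to V_A = Z_AB = 0 + j81.98 Ω = 81.98∠90.0° Ω.
Step 4 — Power factor: PF = cos(φ) = Re(Z)/|Z| = 0/81.98 = 0.
Step 5 — Type: Im(Z) = 81.98 ⇒ lagging (phase φ = 90.0°).

PF = 0 (lagging, φ = 90.0°)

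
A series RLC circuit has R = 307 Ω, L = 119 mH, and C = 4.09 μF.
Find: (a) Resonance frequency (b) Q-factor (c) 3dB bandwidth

Step 1 — Resonance: ω₀ = 1/√(LC) = 1/√(0.119·4.09e-06) = 1433 rad/s.
Step 2 — f₀ = ω₀/(2π) = 228.1 Hz.
Step 3 — Series Q: Q = ω₀L/R = 1433·0.119/307 = 0.5556.
Step 4 — Bandwidth: Δω = ω₀/Q = 2580 rad/s; BW = Δω/(2π) = 410.6 Hz.

(a) f₀ = 228.1 Hz  (b) Q = 0.5556  (c) BW = 410.6 Hz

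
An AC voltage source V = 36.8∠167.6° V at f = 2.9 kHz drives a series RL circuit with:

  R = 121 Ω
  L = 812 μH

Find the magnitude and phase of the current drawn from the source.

Step 1 — Angular frequency: ω = 2π·f = 2π·2900 = 1.822e+04 rad/s.
Step 2 — Component impedances:
  R: Z = R = 121 Ω
  L: Z = jωL = j·1.822e+04·0.000812 = 0 + j14.8 Ω
Step 3 — Series combination: Z_total = R + L = 121 + j14.8 Ω = 121.9∠7.0° Ω.
Step 4 — Source phasor: V = 36.8∠167.6° V = -35.94 + j7.902 V.
Step 5 — Ohm's law: I = V / Z_total = (-35.94 + j7.902) / (121 + j14.8) = -0.2848 + j0.1001 A.
Step 6 — Convert to polar: |I| = 0.3019 A, ∠I = 160.6°.

I = 0.3019∠160.6° A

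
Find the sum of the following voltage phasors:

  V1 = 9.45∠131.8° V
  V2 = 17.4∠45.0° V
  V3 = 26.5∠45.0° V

Step 1 — Convert each phasor to rectangular form:
  V1 = 9.45·(cos(131.8°) + j·sin(131.8°)) = -6.299 + j7.045 V
  V2 = 17.4·(cos(45.0°) + j·sin(45.0°)) = 12.3 + j12.3 V
  V3 = 26.5·(cos(45.0°) + j·sin(45.0°)) = 18.74 + j18.74 V
Step 2 — Sum components: V_total = 24.74 + j38.09 V.
Step 3 — Convert to polar: |V_total| = 45.42 V, ∠V_total = 57.0°.

V_total = 45.42∠57.0° V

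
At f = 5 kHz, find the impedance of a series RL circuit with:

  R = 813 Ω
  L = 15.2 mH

Step 1 — Angular frequency: ω = 2π·f = 2π·5000 = 3.142e+04 rad/s.
Step 2 — Component impedances:
  R: Z = R = 813 Ω
  L: Z = jωL = j·3.142e+04·0.0152 = 0 + j477.5 Ω
Step 3 — Series combination: Z_total = R + L = 813 + j477.5 Ω = 942.9∠30.4° Ω.

Z = 813 + j477.5 Ω = 942.9∠30.4° Ω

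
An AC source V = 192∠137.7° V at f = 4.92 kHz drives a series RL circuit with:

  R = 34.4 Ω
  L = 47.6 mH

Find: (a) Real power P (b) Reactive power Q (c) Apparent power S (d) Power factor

Step 1 — Angular frequency: ω = 2π·f = 2π·4920 = 3.091e+04 rad/s.
Step 2 — Component impedances:
  R: Z = R = 34.4 Ω
  L: Z = jωL = j·3.091e+04·0.0476 = 0 + j1471 Ω
Step 3 — Series combination: Z_total = R + L = 34.4 + j1471 Ω = 1472∠88.7° Ω.
Step 4 — Source phasor: V = 192∠137.7° V = -142 + j129.2 V.
Step 5 — Current: I = V / Z = 0.08551 + j0.09851 A = 0.1304∠49.0° A.
Step 6 — Complex power: S = V·I* = 0.5854 + j25.04 VA.
Step 7 — Real power: P = Re(S) = 0.5854 W.
Step 8 — Reactive power: Q = Im(S) = 25.04 VAR.
Step 9 — Apparent power: |S| = 25.05 VA.
Step 10 — Power factor: PF = P/|S| = 0.02337 (lagging).

(a) P = 0.5854 W  (b) Q = 25.04 VAR  (c) S = 25.05 VA  (d) PF = 0.02337 (lagging)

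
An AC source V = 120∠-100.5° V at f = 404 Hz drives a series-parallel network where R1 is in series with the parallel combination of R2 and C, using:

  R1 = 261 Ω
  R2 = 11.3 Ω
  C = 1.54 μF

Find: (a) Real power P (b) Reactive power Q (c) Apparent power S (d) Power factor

Step 1 — Angular frequency: ω = 2π·f = 2π·404 = 2538 rad/s.
Step 2 — Component impedances:
  R1: Z = R = 261 Ω
  R2: Z = R = 11.3 Ω
  C: Z = 1/(jωC) = -j/(ω·C) = 0 - j255.8 Ω
Step 3 — Parallel branch: R2 || C = 1/(1/R2 + 1/C) = 11.28 - j0.4982 Ω.
Step 4 — Series with R1: Z_total = R1 + (R2 || C) = 272.3 - j0.4982 Ω = 272.3∠-0.1° Ω.
Step 5 — Source phasor: V = 120∠-100.5° V = -21.87 - j118 V.
Step 6 — Current: I = V / Z = -0.07952 - j0.4335 A = 0.4407∠-100.4° A.
Step 7 — Complex power: S = V·I* = 52.89 - j0.09677 VA.
Step 8 — Real power: P = Re(S) = 52.89 W.
Step 9 — Reactive power: Q = Im(S) = -0.09677 VAR.
Step 10 — Apparent power: |S| = 52.89 VA.
Step 11 — Power factor: PF = P/|S| = 1 (leading).

(a) P = 52.89 W  (b) Q = -0.09677 VAR  (c) S = 52.89 VA  (d) PF = 1 (leading)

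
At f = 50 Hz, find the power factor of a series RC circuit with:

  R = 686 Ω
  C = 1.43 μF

Step 1 — Angular frequency: ω = 2π·f = 2π·50 = 314.2 rad/s.
Step 2 — Component impedances:
  R: Z = R = 686 Ω
  C: Z = 1/(jωC) = -j/(ω·C) = 0 - j2226 Ω
Step 3 — Series combination: Z_total = R + C = 686 - j2226 Ω = 2329∠-72.9° Ω.
Step 4 — Power factor: PF = cos(φ) = Re(Z)/|Z| = 686/2329 = 0.2945.
Step 5 — Type: Im(Z) = -2226 ⇒ leading (phase φ = -72.9°).

PF = 0.2945 (leading, φ = -72.9°)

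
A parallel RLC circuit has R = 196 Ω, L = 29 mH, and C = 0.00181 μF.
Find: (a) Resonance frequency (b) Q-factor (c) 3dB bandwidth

Step 1 — Resonance: ω₀ = 1/√(LC) = 1/√(0.029·1.81e-09) = 1.38e+05 rad/s.
Step 2 — f₀ = ω₀/(2π) = 2.197e+04 Hz.
Step 3 — Parallel Q: Q = R/(ω₀L) = 196/(1.38e+05·0.029) = 0.04897.
Step 4 — Bandwidth: Δω = ω₀/Q = 2.819e+06 rad/s; BW = Δω/(2π) = 4.486e+05 Hz.

(a) f₀ = 2.197e+04 Hz  (b) Q = 0.04897  (c) BW = 4.486e+05 Hz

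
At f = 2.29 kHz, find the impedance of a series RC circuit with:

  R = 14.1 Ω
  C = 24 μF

Step 1 — Angular frequency: ω = 2π·f = 2π·2290 = 1.439e+04 rad/s.
Step 2 — Component impedances:
  R: Z = R = 14.1 Ω
  C: Z = 1/(jωC) = -j/(ω·C) = 0 - j2.896 Ω
Step 3 — Series combination: Z_total = R + C = 14.1 - j2.896 Ω = 14.39∠-11.6° Ω.

Z = 14.1 - j2.896 Ω = 14.39∠-11.6° Ω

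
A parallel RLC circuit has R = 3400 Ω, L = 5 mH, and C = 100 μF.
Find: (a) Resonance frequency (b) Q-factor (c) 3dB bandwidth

Step 1 — Resonance: ω₀ = 1/√(LC) = 1/√(0.005·0.0001) = 1414 rad/s.
Step 2 — f₀ = ω₀/(2π) = 225.1 Hz.
Step 3 — Parallel Q: Q = R/(ω₀L) = 3400/(1414·0.005) = 480.8.
Step 4 — Bandwidth: Δω = ω₀/Q = 2.941 rad/s; BW = Δω/(2π) = 0.4681 Hz.

(a) f₀ = 225.1 Hz  (b) Q = 480.8  (c) BW = 0.4681 Hz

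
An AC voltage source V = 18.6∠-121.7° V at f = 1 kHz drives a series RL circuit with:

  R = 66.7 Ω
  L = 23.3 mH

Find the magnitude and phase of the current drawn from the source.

Step 1 — Angular frequency: ω = 2π·f = 2π·1000 = 6283 rad/s.
Step 2 — Component impedances:
  R: Z = R = 66.7 Ω
  L: Z = jωL = j·6283·0.0233 = 0 + j146.4 Ω
Step 3 — Series combination: Z_total = R + L = 66.7 + j146.4 Ω = 160.9∠65.5° Ω.
Step 4 — Source phasor: V = 18.6∠-121.7° V = -9.774 - j15.83 V.
Step 5 — Ohm's law: I = V / Z_total = (-9.774 - j15.83) / (66.7 + j146.4) = -0.1147 + j0.0145 A.
Step 6 — Convert to polar: |I| = 0.1156 A, ∠I = 172.8°.

I = 0.1156∠172.8° A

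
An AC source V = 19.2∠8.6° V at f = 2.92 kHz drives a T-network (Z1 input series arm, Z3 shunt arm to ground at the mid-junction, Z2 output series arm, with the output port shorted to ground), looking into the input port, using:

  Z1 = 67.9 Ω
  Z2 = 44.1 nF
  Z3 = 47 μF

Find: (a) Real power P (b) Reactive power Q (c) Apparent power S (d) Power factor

Step 1 — Angular frequency: ω = 2π·f = 2π·2920 = 1.835e+04 rad/s.
Step 2 — Component impedances:
  Z1: Z = R = 67.9 Ω
  Z2: Z = 1/(jωC) = -j/(ω·C) = 0 - j1236 Ω
  Z3: Z = 1/(jωC) = -j/(ω·C) = 0 - j1.16 Ω
Step 3 — With the output port shorted to ground, the output series arm Z2 runs from the junction to ground; the shunt arm Z3 also runs from the junction to ground. They appear in parallel: Z3 || Z2 = 0 - j1.159 Ω.
Step 4 — Series with input arm Z1: Z_in = Z1 + (Z3 || Z2) = 67.9 - j1.159 Ω = 67.91∠-1.0° Ω.
Step 5 — Source phasor: V = 19.2∠8.6° V = 18.98 + j2.871 V.
Step 6 — Current: I = V / Z = 0.2788 + j0.04704 A = 0.2827∠9.6° A.
Step 7 — Complex power: S = V·I* = 5.428 - j0.09261 VA.
Step 8 — Real power: P = Re(S) = 5.428 W.
Step 9 — Reactive power: Q = Im(S) = -0.09261 VAR.
Step 10 — Apparent power: |S| = 5.428 VA.
Step 11 — Power factor: PF = P/|S| = 0.9999 (leading).

(a) P = 5.428 W  (b) Q = -0.09261 VAR  (c) S = 5.428 VA  (d) PF = 0.9999 (leading)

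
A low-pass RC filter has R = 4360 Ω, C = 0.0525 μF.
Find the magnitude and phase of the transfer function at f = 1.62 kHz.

Step 1 — Angular frequency: ω = 2π·1620 = 1.018e+04 rad/s.
Step 2 — Transfer function: H(jω) = 1/(1 + jωRC).
Step 3 — Denominator: 1 + jωRC = 1 + j·1.018e+04·4360·5.25e-08 = 1 + j2.33.
Step 4 — H = 0.1556 - j0.3624.
Step 5 — Magnitude: |H| = 0.3944 (-8.1 dB); phase: φ = -66.8°.

|H| = 0.3944 (-8.1 dB), φ = -66.8°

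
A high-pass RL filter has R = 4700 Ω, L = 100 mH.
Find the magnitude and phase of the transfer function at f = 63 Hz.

Step 1 — Angular frequency: ω = 2π·63 = 395.8 rad/s.
Step 2 — Transfer function: H(jω) = jωL/(R + jωL).
Step 3 — Numerator jωL = j·39.58; denominator R + jωL = 4700 + j39.58.
Step 4 — H = 7.093e-05 + j0.008422.
Step 5 — Magnitude: |H| = 0.008422 (-41.5 dB); phase: φ = 89.5°.

|H| = 0.008422 (-41.5 dB), φ = 89.5°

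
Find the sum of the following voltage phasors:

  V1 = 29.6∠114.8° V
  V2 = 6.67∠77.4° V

Step 1 — Convert each phasor to rectangular form:
  V1 = 29.6·(cos(114.8°) + j·sin(114.8°)) = -12.42 + j26.87 V
  V2 = 6.67·(cos(77.4°) + j·sin(77.4°)) = 1.455 + j6.509 V
Step 2 — Sum components: V_total = -10.96 + j33.38 V.
Step 3 — Convert to polar: |V_total| = 35.13 V, ∠V_total = 108.2°.

V_total = 35.13∠108.2° V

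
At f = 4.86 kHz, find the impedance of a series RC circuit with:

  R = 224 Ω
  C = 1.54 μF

Step 1 — Angular frequency: ω = 2π·f = 2π·4860 = 3.054e+04 rad/s.
Step 2 — Component impedances:
  R: Z = R = 224 Ω
  C: Z = 1/(jωC) = -j/(ω·C) = 0 - j21.26 Ω
Step 3 — Series combination: Z_total = R + C = 224 - j21.26 Ω = 225∠-5.4° Ω.

Z = 224 - j21.26 Ω = 225∠-5.4° Ω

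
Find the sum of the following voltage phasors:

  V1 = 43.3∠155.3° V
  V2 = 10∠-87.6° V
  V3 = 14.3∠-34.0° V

Step 1 — Convert each phasor to rectangular form:
  V1 = 43.3·(cos(155.3°) + j·sin(155.3°)) = -39.34 + j18.09 V
  V2 = 10·(cos(-87.6°) + j·sin(-87.6°)) = 0.4188 - j9.991 V
  V3 = 14.3·(cos(-34.0°) + j·sin(-34.0°)) = 11.86 - j7.996 V
Step 2 — Sum components: V_total = -27.06 + j0.106 V.
Step 3 — Convert to polar: |V_total| = 27.06 V, ∠V_total = 179.8°.

V_total = 27.06∠179.8° V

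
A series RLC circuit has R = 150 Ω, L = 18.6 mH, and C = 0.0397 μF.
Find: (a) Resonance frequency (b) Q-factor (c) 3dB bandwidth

Step 1 — Resonance condition Im(Z)=0 gives ω₀ = 1/√(LC).
Step 2 — ω₀ = 1/√(0.0186·3.97e-08) = 3.68e+04 rad/s.
Step 3 — f₀ = ω₀/(2π) = 5857 Hz.
Step 4 — Series Q: Q = ω₀L/R = 3.68e+04·0.0186/150 = 4.563.
Step 5 — 3dB bandwidth: Δω = ω₀/Q = 8065 rad/s; BW = Δω/(2π) = 1284 Hz.

(a) f₀ = 5857 Hz  (b) Q = 4.563  (c) BW = 1284 Hz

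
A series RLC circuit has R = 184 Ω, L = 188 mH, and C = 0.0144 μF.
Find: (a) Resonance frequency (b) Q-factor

Step 1 — Resonance condition Im(Z)=0 gives ω₀ = 1/√(LC).
Step 2 — ω₀ = 1/√(0.188·1.44e-08) = 1.922e+04 rad/s.
Step 3 — f₀ = ω₀/(2π) = 3059 Hz.
Step 4 — Series Q: Q = ω₀L/R = 1.922e+04·0.188/184 = 19.64.

(a) f₀ = 3059 Hz  (b) Q = 19.64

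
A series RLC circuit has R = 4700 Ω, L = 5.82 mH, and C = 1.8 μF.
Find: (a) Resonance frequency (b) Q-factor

Step 1 — Resonance condition Im(Z)=0 gives ω₀ = 1/√(LC).
Step 2 — ω₀ = 1/√(0.00582·1.8e-06) = 9770 rad/s.
Step 3 — f₀ = ω₀/(2π) = 1555 Hz.
Step 4 — Series Q: Q = ω₀L/R = 9770·0.00582/4700 = 0.0121.

(a) f₀ = 1555 Hz  (b) Q = 0.0121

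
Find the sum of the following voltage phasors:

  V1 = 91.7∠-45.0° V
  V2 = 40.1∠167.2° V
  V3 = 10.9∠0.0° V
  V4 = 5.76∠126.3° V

Step 1 — Convert each phasor to rectangular form:
  V1 = 91.7·(cos(-45.0°) + j·sin(-45.0°)) = 64.84 - j64.84 V
  V2 = 40.1·(cos(167.2°) + j·sin(167.2°)) = -39.1 + j8.884 V
  V3 = 10.9·(cos(0.0°) + j·sin(0.0°)) = 10.9 V
  V4 = 5.76·(cos(126.3°) + j·sin(126.3°)) = -3.41 + j4.642 V
Step 2 — Sum components: V_total = 33.23 - j51.32 V.
Step 3 — Convert to polar: |V_total| = 61.13 V, ∠V_total = -57.1°.

V_total = 61.13∠-57.1° V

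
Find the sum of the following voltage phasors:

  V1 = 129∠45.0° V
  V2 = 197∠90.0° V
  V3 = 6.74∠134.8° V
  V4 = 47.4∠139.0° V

Step 1 — Convert each phasor to rectangular form:
  V1 = 129·(cos(45.0°) + j·sin(45.0°)) = 91.22 + j91.22 V
  V2 = 197·(cos(90.0°) + j·sin(90.0°)) = 0 + j197 V
  V3 = 6.74·(cos(134.8°) + j·sin(134.8°)) = -4.749 + j4.783 V
  V4 = 47.4·(cos(139.0°) + j·sin(139.0°)) = -35.77 + j31.1 V
Step 2 — Sum components: V_total = 50.69 + j324.1 V.
Step 3 — Convert to polar: |V_total| = 328 V, ∠V_total = 81.1°.

V_total = 328∠81.1° V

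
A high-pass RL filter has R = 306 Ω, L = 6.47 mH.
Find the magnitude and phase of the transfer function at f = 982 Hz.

Step 1 — Angular frequency: ω = 2π·982 = 6170 rad/s.
Step 2 — Transfer function: H(jω) = jωL/(R + jωL).
Step 3 — Numerator jωL = j·39.92; denominator R + jωL = 306 + j39.92.
Step 4 — H = 0.01673 + j0.1283.
Step 5 — Magnitude: |H| = 0.1294 (-17.8 dB); phase: φ = 82.6°.

|H| = 0.1294 (-17.8 dB), φ = 82.6°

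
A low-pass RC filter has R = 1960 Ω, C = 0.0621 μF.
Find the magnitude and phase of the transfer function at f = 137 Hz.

Step 1 — Angular frequency: ω = 2π·137 = 860.8 rad/s.
Step 2 — Transfer function: H(jω) = 1/(1 + jωRC).
Step 3 — Denominator: 1 + jωRC = 1 + j·860.8·1960·6.21e-08 = 1 + j0.1048.
Step 4 — H = 0.9891 - j0.1036.
Step 5 — Magnitude: |H| = 0.9946 (-0.0 dB); phase: φ = -6.0°.

|H| = 0.9946 (-0.0 dB), φ = -6.0°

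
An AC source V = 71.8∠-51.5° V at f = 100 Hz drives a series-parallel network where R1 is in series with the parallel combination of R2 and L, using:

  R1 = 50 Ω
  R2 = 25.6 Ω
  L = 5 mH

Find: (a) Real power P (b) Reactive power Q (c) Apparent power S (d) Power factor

Step 1 — Angular frequency: ω = 2π·f = 2π·100 = 628.3 rad/s.
Step 2 — Component impedances:
  R1: Z = R = 50 Ω
  R2: Z = R = 25.6 Ω
  L: Z = jωL = j·628.3·0.005 = 0 + j3.142 Ω
Step 3 — Parallel branch: R2 || L = 1/(1/R2 + 1/L) = 0.3798 + j3.095 Ω.
Step 4 — Series with R1: Z_total = R1 + (R2 || L) = 50.38 + j3.095 Ω = 50.47∠3.5° Ω.
Step 5 — Source phasor: V = 71.8∠-51.5° V = 44.7 - j56.19 V.
Step 6 — Current: I = V / Z = 0.8156 - j1.165 A = 1.422∠-55.0° A.
Step 7 — Complex power: S = V·I* = 101.9 + j6.263 VA.
Step 8 — Real power: P = Re(S) = 101.9 W.
Step 9 — Reactive power: Q = Im(S) = 6.263 VAR.
Step 10 — Apparent power: |S| = 102.1 VA.
Step 11 — Power factor: PF = P/|S| = 0.9981 (lagging).

(a) P = 101.9 W  (b) Q = 6.263 VAR  (c) S = 102.1 VA  (d) PF = 0.9981 (lagging)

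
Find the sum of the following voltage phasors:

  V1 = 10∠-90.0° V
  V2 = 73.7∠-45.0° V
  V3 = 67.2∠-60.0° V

Step 1 — Convert each phasor to rectangular form:
  V1 = 10·(cos(-90.0°) + j·sin(-90.0°)) = 0 - j10 V
  V2 = 73.7·(cos(-45.0°) + j·sin(-45.0°)) = 52.11 - j52.11 V
  V3 = 67.2·(cos(-60.0°) + j·sin(-60.0°)) = 33.6 - j58.2 V
Step 2 — Sum components: V_total = 85.71 - j120.3 V.
Step 3 — Convert to polar: |V_total| = 147.7 V, ∠V_total = -54.5°.

V_total = 147.7∠-54.5° V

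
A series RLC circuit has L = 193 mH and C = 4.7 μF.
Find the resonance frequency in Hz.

Step 1 — Resonance condition Im(Z)=0 gives ω₀ = 1/√(LC).
Step 2 — ω₀ = 1/√(0.193·4.7e-06) = 1050 rad/s.
Step 3 — f₀ = ω₀/(2π) = 167.1 Hz.

f₀ = 167.1 Hz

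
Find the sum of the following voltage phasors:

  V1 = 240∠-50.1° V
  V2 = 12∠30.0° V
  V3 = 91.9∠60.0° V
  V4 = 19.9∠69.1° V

Step 1 — Convert each phasor to rectangular form:
  V1 = 240·(cos(-50.1°) + j·sin(-50.1°)) = 153.9 - j184.1 V
  V2 = 12·(cos(30.0°) + j·sin(30.0°)) = 10.39 + j6 V
  V3 = 91.9·(cos(60.0°) + j·sin(60.0°)) = 45.95 + j79.59 V
  V4 = 19.9·(cos(69.1°) + j·sin(69.1°)) = 7.099 + j18.59 V
Step 2 — Sum components: V_total = 217.4 - j79.94 V.
Step 3 — Convert to polar: |V_total| = 231.6 V, ∠V_total = -20.2°.

V_total = 231.6∠-20.2° V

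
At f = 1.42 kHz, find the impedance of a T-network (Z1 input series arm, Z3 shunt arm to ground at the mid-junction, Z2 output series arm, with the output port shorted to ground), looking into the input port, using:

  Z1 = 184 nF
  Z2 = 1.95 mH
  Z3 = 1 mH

Step 1 — Angular frequency: ω = 2π·f = 2π·1420 = 8922 rad/s.
Step 2 — Component impedances:
  Z1: Z = 1/(jωC) = -j/(ω·C) = 0 - j609.1 Ω
  Z2: Z = jωL = j·8922·0.00195 = 0 + j17.4 Ω
  Z3: Z = jωL = j·8922·0.001 = 0 + j8.922 Ω
Step 3 — With the output port shorted to ground, the output series arm Z2 runs from the junction to ground; the shunt arm Z3 also runs from the junction to ground. They appear in parallel: Z3 || Z2 = 0 + j5.898 Ω.
Step 4 — Series with input arm Z1: Z_in = Z1 + (Z3 || Z2) = 0 - j603.2 Ω = 603.2∠-90.0° Ω.

Z = 0 - j603.2 Ω = 603.2∠-90.0° Ω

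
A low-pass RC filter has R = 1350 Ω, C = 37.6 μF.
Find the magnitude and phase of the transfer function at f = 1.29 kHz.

Step 1 — Angular frequency: ω = 2π·1290 = 8105 rad/s.
Step 2 — Transfer function: H(jω) = 1/(1 + jωRC).
Step 3 — Denominator: 1 + jωRC = 1 + j·8105·1350·3.76e-05 = 1 + j411.4.
Step 4 — H = 5.908e-06 - j0.002431.
Step 5 — Magnitude: |H| = 0.002431 (-52.3 dB); phase: φ = -89.9°.

|H| = 0.002431 (-52.3 dB), φ = -89.9°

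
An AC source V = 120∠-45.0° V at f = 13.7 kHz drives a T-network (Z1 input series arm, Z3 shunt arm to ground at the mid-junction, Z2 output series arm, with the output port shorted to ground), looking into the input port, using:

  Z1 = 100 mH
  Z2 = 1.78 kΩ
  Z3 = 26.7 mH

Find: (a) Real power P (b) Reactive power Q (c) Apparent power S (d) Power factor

Step 1 — Angular frequency: ω = 2π·f = 2π·1.37e+04 = 8.608e+04 rad/s.
Step 2 — Component impedances:
  Z1: Z = jωL = j·8.608e+04·0.1 = 0 + j8608 Ω
  Z2: Z = R = 1780 Ω
  Z3: Z = jωL = j·8.608e+04·0.0267 = 0 + j2298 Ω
Step 3 — With the output port shorted to ground, the output series arm Z2 runs from the junction to ground; the shunt arm Z3 also runs from the junction to ground. They appear in parallel: Z3 || Z2 = 1113 + j861.7 Ω.
Step 4 — Series with input arm Z1: Z_in = Z1 + (Z3 || Z2) = 1113 + j9470 Ω = 9535∠83.3° Ω.
Step 5 — Source phasor: V = 120∠-45.0° V = 84.85 - j84.85 V.
Step 6 — Current: I = V / Z = -0.0078 - j0.009877 A = 0.01259∠-128.3° A.
Step 7 — Complex power: S = V·I* = 0.1762 + j1.5 VA.
Step 8 — Real power: P = Re(S) = 0.1762 W.
Step 9 — Reactive power: Q = Im(S) = 1.5 VAR.
Step 10 — Apparent power: |S| = 1.51 VA.
Step 11 — Power factor: PF = P/|S| = 0.1167 (lagging).

(a) P = 0.1762 W  (b) Q = 1.5 VAR  (c) S = 1.51 VA  (d) PF = 0.1167 (lagging)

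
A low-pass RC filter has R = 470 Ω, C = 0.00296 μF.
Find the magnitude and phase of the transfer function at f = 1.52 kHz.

Step 1 — Angular frequency: ω = 2π·1520 = 9550 rad/s.
Step 2 — Transfer function: H(jω) = 1/(1 + jωRC).
Step 3 — Denominator: 1 + jωRC = 1 + j·9550·470·2.96e-09 = 1 + j0.01329.
Step 4 — H = 0.9998 - j0.01328.
Step 5 — Magnitude: |H| = 0.9999 (-0.0 dB); phase: φ = -0.8°.

|H| = 0.9999 (-0.0 dB), φ = -0.8°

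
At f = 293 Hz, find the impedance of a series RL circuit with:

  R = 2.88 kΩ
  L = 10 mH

Step 1 — Angular frequency: ω = 2π·f = 2π·293 = 1841 rad/s.
Step 2 — Component impedances:
  R: Z = R = 2880 Ω
  L: Z = jωL = j·1841·0.01 = 0 + j18.41 Ω
Step 3 — Series combination: Z_total = R + L = 2880 + j18.41 Ω = 2880∠0.4° Ω.

Z = 2880 + j18.41 Ω = 2880∠0.4° Ω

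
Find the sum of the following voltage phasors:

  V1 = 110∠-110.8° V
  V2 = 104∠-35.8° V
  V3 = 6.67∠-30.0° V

Step 1 — Convert each phasor to rectangular form:
  V1 = 110·(cos(-110.8°) + j·sin(-110.8°)) = -39.06 - j102.8 V
  V2 = 104·(cos(-35.8°) + j·sin(-35.8°)) = 84.35 - j60.84 V
  V3 = 6.67·(cos(-30.0°) + j·sin(-30.0°)) = 5.776 - j3.335 V
Step 2 — Sum components: V_total = 51.07 - j167 V.
Step 3 — Convert to polar: |V_total| = 174.6 V, ∠V_total = -73.0°.

V_total = 174.6∠-73.0° V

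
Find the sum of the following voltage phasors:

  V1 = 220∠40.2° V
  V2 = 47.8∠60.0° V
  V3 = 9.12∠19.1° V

Step 1 — Convert each phasor to rectangular form:
  V1 = 220·(cos(40.2°) + j·sin(40.2°)) = 168 + j142 V
  V2 = 47.8·(cos(60.0°) + j·sin(60.0°)) = 23.9 + j41.4 V
  V3 = 9.12·(cos(19.1°) + j·sin(19.1°)) = 8.618 + j2.984 V
Step 2 — Sum components: V_total = 200.6 + j186.4 V.
Step 3 — Convert to polar: |V_total| = 273.8 V, ∠V_total = 42.9°.

V_total = 273.8∠42.9° V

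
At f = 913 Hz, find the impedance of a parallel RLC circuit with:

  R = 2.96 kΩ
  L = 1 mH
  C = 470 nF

Step 1 — Angular frequency: ω = 2π·f = 2π·913 = 5737 rad/s.
Step 2 — Component impedances:
  R: Z = R = 2960 Ω
  L: Z = jωL = j·5737·0.001 = 0 + j5.737 Ω
  C: Z = 1/(jωC) = -j/(ω·C) = 0 - j370.9 Ω
Step 3 — Parallel combination: 1/Z_total = 1/R + 1/L + 1/C; Z_total = 0.01147 + j5.827 Ω = 5.827∠89.9° Ω.

Z = 0.01147 + j5.827 Ω = 5.827∠89.9° Ω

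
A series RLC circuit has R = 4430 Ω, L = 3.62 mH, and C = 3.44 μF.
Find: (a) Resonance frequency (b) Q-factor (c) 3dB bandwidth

Step 1 — Resonance condition Im(Z)=0 gives ω₀ = 1/√(LC).
Step 2 — ω₀ = 1/√(0.00362·3.44e-06) = 8961 rad/s.
Step 3 — f₀ = ω₀/(2π) = 1426 Hz.
Step 4 — Series Q: Q = ω₀L/R = 8961·0.00362/4430 = 0.007323.
Step 5 — 3dB bandwidth: Δω = ω₀/Q = 1.224e+06 rad/s; BW = Δω/(2π) = 1.948e+05 Hz.

(a) f₀ = 1426 Hz  (b) Q = 0.007323  (c) BW = 1.948e+05 Hz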